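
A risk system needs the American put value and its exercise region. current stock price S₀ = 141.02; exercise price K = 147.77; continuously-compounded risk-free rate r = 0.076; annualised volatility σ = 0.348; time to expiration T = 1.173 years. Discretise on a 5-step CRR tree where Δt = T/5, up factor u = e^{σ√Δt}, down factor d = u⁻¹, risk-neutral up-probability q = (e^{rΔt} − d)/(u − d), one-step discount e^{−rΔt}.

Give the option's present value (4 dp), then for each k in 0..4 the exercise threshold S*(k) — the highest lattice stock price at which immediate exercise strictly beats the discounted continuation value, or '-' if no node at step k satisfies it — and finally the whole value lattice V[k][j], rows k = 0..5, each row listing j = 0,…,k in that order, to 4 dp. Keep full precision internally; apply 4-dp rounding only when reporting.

Δt=0.23460, u=1.18359, d=0.84488, q=0.51107, disc=e^(-rΔt)=0.98233
k=5 terminal: V=max(K-S,0) → 87.0591 62.7204 28.6244 0.0000 0.0000 0.0000
k=4: j=0 S=71.8571 intr=75.9129 cont=73.3016 V=75.9129[EX]; j=1 S=100.6642 intr=47.1058 cont=44.4944 V=47.1058[EX]; j=2 S=141.0200 intr=6.7500 cont=13.7480 V=13.7480[hold]; j=3 S=197.5542 intr=0.0000 cont=0.0000 V=0.0000[hold]; j=4 S=276.7527 intr=0.0000 cont=0.0000 V=0.0000[hold]  S*(4)=100.6642
k=3: j=0 S=85.0496 intr=62.7204 cont=60.1090 V=62.7204[EX]; j=1 S=119.1456 intr=28.6244 cont=29.5263 V=29.5263[hold]; j=2 S=166.9104 intr=0.0000 cont=6.6030 V=6.6030[hold]; j=3 S=233.8240 intr=0.0000 cont=0.0000 V=0.0000[hold]  S*(3)=85.0496
k=2: j=0 S=100.6642 intr=47.1058 cont=44.9472 V=47.1058[EX]; j=1 S=141.0200 intr=6.7500 cont=17.4961 V=17.4961[hold]; j=2 S=197.5542 intr=0.0000 cont=3.1713 V=3.1713[hold]  S*(2)=100.6642
k=1: j=0 S=119.1456 intr=28.6244 cont=31.4081 V=31.4081[hold]; j=1 S=166.9104 intr=0.0000 cont=9.9953 V=9.9953[hold]  S*(1)=-
k=0: j=0 S=141.0200 intr=6.7500 cont=20.1029 V=20.1029[hold]  S*(0)=-

price = 20.1029
boundary = - - 100.6642 85.0496 100.6642
tree:
20.1029
31.4081 9.9953
47.1058 17.4961 3.1713
62.7204 29.5263 6.6030 0.0000
75.9129 47.1058 13.7480 0.0000 0.0000
87.0591 62.7204 28.6244 0.0000 0.0000 0.0000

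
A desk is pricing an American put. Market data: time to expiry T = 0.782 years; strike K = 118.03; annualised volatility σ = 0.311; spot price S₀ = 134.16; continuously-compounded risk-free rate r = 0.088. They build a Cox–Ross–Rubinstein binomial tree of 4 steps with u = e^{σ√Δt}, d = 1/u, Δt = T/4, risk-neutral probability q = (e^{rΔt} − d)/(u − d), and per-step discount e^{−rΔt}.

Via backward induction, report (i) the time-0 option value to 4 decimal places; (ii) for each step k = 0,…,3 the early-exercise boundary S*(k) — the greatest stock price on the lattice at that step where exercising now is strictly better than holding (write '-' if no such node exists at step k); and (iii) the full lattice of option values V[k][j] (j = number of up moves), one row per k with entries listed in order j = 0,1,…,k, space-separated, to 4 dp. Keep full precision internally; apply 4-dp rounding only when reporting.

price = 5.4086
boundary = - - - 88.8104
tree:
5.4086
9.8727 1.6047
17.4228 3.4630 0.0000
29.2196 7.4734 0.0000 0.0000
40.6295 16.1278 0.0000 0.0000 0.0000

Δt=0.19550, u=1.14741, d=0.87153, q=0.52857, disc=e^(-rΔt)=0.98294
k=4 terminal: V=max(K-S,0) → 40.6295 16.1278 0.0000 0.0000 0.0000
k=3: j=0 S=88.8104 intr=29.2196 cont=27.2064 V=29.2196[EX]; j=1 S=116.9239 intr=1.1061 cont=7.4734 V=7.4734[hold]; j=2 S=153.9369 intr=0.0000 cont=0.0000 V=0.0000[hold]; j=3 S=202.6667 intr=0.0000 cont=0.0000 V=0.0000[hold]  S*(3)=88.8104
k=2: j=0 S=101.9022 intr=16.1278 cont=17.4228 V=17.4228[hold]; j=1 S=134.1600 intr=0.0000 cont=3.4630 V=3.4630[hold]; j=2 S=176.6292 intr=0.0000 cont=0.0000 V=0.0000[hold]  S*(2)=-
k=1: j=0 S=116.9239 intr=1.1061 cont=9.8727 V=9.8727[hold]; j=1 S=153.9369 intr=0.0000 cont=1.6047 V=1.6047[hold]  S*(1)=-
k=0: j=0 S=134.1600 intr=0.0000 cont=5.4086 V=5.4086[hold]  S*(0)=-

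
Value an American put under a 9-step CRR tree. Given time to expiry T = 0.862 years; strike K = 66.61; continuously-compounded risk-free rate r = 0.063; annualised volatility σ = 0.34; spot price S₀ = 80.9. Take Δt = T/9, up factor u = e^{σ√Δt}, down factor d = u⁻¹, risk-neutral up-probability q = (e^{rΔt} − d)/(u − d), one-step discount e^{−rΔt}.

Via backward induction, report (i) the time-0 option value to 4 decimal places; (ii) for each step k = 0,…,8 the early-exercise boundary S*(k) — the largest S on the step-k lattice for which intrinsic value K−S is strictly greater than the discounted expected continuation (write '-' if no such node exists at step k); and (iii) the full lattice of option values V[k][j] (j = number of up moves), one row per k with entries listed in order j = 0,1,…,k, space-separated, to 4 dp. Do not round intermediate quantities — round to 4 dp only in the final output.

params: Δt=0.09578 u=1.11096 d=0.90012 q=0.50242 e^(-rΔt)=0.99398
t_9 payoffs: 35.2289 27.8786 18.8065 7.6096 0.0000 0.0000 0.0000 0.0000 0.0000 0.0000
t_8: node(8,0) S=34.8631 payoff=31.7469 vs cont=31.3462 → 31.7469 [stop]  node(8,1) S=43.0290 payoff=23.5810 vs cont=23.1803 → 23.5810 [stop]  node(8,2) S=53.1077 payoff=13.5023 vs cont=13.1016 → 13.5023 [stop]  node(8,3) S=65.5470 payoff=1.0630 vs cont=3.7636 → 3.7636 [wait]  node(8,4) S=80.9000 payoff=0.0000 vs cont=0.0000 → 0.0000 [wait]  node(8,5) S=99.8491 payoff=0.0000 vs cont=0.0000 → 0.0000 [wait]  node(8,6) S=123.2366 payoff=0.0000 vs cont=0.0000 → 0.0000 [wait]  node(8,7) S=152.1022 payoff=0.0000 vs cont=0.0000 → 0.0000 [wait]  node(8,8) S=187.7289 payoff=0.0000 vs cont=0.0000 → 0.0000 [wait]  ⇒ S*(8)=53.1077
t_7: node(7,0) S=38.7314 payoff=27.8786 vs cont=27.4778 → 27.8786 [stop]  node(7,1) S=47.8035 payoff=18.8065 vs cont=18.4058 → 18.8065 [stop]  node(7,2) S=59.0004 payoff=7.6096 vs cont=8.5575 → 8.5575 [wait]  node(7,3) S=72.8200 payoff=0.0000 vs cont=1.8614 → 1.8614 [wait]  node(7,4) S=89.8765 payoff=0.0000 vs cont=0.0000 → 0.0000 [wait]  node(7,5) S=110.9282 payoff=0.0000 vs cont=0.0000 → 0.0000 [wait]  node(7,6) S=136.9108 payoff=0.0000 vs cont=0.0000 → 0.0000 [wait]  node(7,7) S=168.9792 payoff=0.0000 vs cont=0.0000 → 0.0000 [wait]  ⇒ S*(7)=47.8035
t_6: node(6,0) S=43.0290 payoff=23.5810 vs cont=23.1803 → 23.5810 [stop]  node(6,1) S=53.1077 payoff=13.5023 vs cont=13.5750 → 13.5750 [wait]  node(6,2) S=65.5470 payoff=1.0630 vs cont=5.1620 → 5.1620 [wait]  node(6,3) S=80.9000 payoff=0.0000 vs cont=0.9206 → 0.9206 [wait]  node(6,4) S=99.8491 payoff=0.0000 vs cont=0.0000 → 0.0000 [wait]  node(6,5) S=123.2366 payoff=0.0000 vs cont=0.0000 → 0.0000 [wait]  node(6,6) S=152.1022 payoff=0.0000 vs cont=0.0000 → 0.0000 [wait]  ⇒ S*(6)=43.0290
t_5: node(5,0) S=47.8035 payoff=18.8065 vs cont=18.4421 → 18.8065 [stop]  node(5,1) S=59.0004 payoff=7.6096 vs cont=9.2919 → 9.2919 [wait]  node(5,2) S=72.8200 payoff=0.0000 vs cont=3.0128 → 3.0128 [wait]  node(5,3) S=89.8765 payoff=0.0000 vs cont=0.4553 → 0.4553 [wait]  node(5,4) S=110.9282 payoff=0.0000 vs cont=0.0000 → 0.0000 [wait]  node(5,5) S=136.9108 payoff=0.0000 vs cont=0.0000 → 0.0000 [wait]  ⇒ S*(5)=47.8035
t_4: node(4,0) S=53.1077 payoff=13.5023 vs cont=13.9418 → 13.9418 [wait]  node(4,1) S=65.5470 payoff=1.0630 vs cont=6.1002 → 6.1002 [wait]  node(4,2) S=80.9000 payoff=0.0000 vs cont=1.7175 → 1.7175 [wait]  node(4,3) S=99.8491 payoff=0.0000 vs cont=0.2252 → 0.2252 [wait]  node(4,4) S=123.2366 payoff=0.0000 vs cont=0.0000 → 0.0000 [wait]  ⇒ S*(4)=-
t_3: node(3,0) S=59.0004 payoff=7.6096 vs cont=9.9418 → 9.9418 [wait]  node(3,1) S=72.8200 payoff=0.0000 vs cont=3.8747 → 3.8747 [wait]  node(3,2) S=89.8765 payoff=0.0000 vs cont=0.9619 → 0.9619 [wait]  node(3,3) S=110.9282 payoff=0.0000 vs cont=0.1114 → 0.1114 [wait]  ⇒ S*(3)=-
t_2: node(2,0) S=65.5470 payoff=1.0630 vs cont=6.8521 → 6.8521 [wait]  node(2,1) S=80.9000 payoff=0.0000 vs cont=2.3967 → 2.3967 [wait]  node(2,2) S=99.8491 payoff=0.0000 vs cont=0.5314 → 0.5314 [wait]  ⇒ S*(2)=-
t_1: node(1,0) S=72.8200 payoff=0.0000 vs cont=4.5859 → 4.5859 [wait]  node(1,1) S=89.8765 payoff=0.0000 vs cont=1.4507 → 1.4507 [wait]  ⇒ S*(1)=-
t_0: node(0,0) S=80.9000 payoff=0.0000 vs cont=2.9926 → 2.9926 [wait]  ⇒ S*(0)=-

price = 2.9926
boundary = - - - - - 47.8035 43.0290 47.8035 53.1077
tree:
2.9926
4.5859 1.4507
6.8521 2.3967 0.5314
9.9418 3.8747 0.9619 0.1114
13.9418 6.1002 1.7175 0.2252 0.0000
18.8065 9.2919 3.0128 0.4553 0.0000 0.0000
23.5810 13.5750 5.1620 0.9206 0.0000 0.0000 0.0000
27.8786 18.8065 8.5575 1.8614 0.0000 0.0000 0.0000 0.0000
31.7469 23.5810 13.5023 3.7636 0.0000 0.0000 0.0000 0.0000 0.0000
35.2289 27.8786 18.8065 7.6096 0.0000 0.0000 0.0000 0.0000 0.0000 0.0000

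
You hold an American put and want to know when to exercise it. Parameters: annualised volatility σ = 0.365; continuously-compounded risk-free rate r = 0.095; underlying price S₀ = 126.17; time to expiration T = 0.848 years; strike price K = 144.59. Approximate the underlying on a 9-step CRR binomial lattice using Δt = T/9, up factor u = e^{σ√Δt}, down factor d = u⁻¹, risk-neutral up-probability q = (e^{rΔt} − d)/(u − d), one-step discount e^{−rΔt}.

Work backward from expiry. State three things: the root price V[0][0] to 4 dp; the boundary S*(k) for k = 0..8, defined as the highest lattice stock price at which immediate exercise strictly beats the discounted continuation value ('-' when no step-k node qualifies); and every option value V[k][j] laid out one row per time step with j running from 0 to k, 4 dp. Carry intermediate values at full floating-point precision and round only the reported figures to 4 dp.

Δt=0.09422, u=1.11856, d=0.89401, q=0.51206, disc=e^(-rΔt)=0.99109
k=9 terminal: V=max(K-S,0) → 98.5607 86.9996 72.5346 54.4366 31.7928 3.4617 0.0000 0.0000 0.0000 0.0000
k=8: j=0 S=51.4864 intr=93.1036 cont=91.8151 V=93.1036[EX]; j=1 S=64.4182 intr=80.1718 cont=78.8834 V=80.1718[EX]; j=2 S=80.5980 intr=63.9920 cont=62.7035 V=63.9920[EX]; j=3 S=100.8417 intr=43.7483 cont=42.4598 V=43.7483[EX]; j=4 S=126.1700 intr=18.4200 cont=17.1315 V=18.4200[EX]; j=5 S=157.8600 intr=0.0000 cont=1.6741 V=1.6741[hold]; j=6 S=197.5095 intr=0.0000 cont=0.0000 V=0.0000[hold]; j=7 S=247.1177 intr=0.0000 cont=0.0000 V=0.0000[hold]; j=8 S=309.1859 intr=0.0000 cont=0.0000 V=0.0000[hold]  S*(8)=126.1700
k=7: j=0 S=57.5904 intr=86.9996 cont=85.7111 V=86.9996[EX]; j=1 S=72.0554 intr=72.5346 cont=71.2462 V=72.5346[EX]; j=2 S=90.1534 intr=54.4366 cont=53.1481 V=54.4366[EX]; j=3 S=112.7972 intr=31.7928 cont=30.5044 V=31.7928[EX]; j=4 S=141.1283 intr=3.4617 cont=9.7573 V=9.7573[hold]; j=5 S=176.5753 intr=0.0000 cont=0.8096 V=0.8096[hold]; j=6 S=220.9255 intr=0.0000 cont=0.0000 V=0.0000[hold]; j=7 S=276.4151 intr=0.0000 cont=0.0000 V=0.0000[hold]  S*(7)=112.7972
k=6: j=0 S=64.4182 intr=80.1718 cont=78.8834 V=80.1718[EX]; j=1 S=80.5980 intr=63.9920 cont=62.7035 V=63.9920[EX]; j=2 S=100.8417 intr=43.7483 cont=42.4598 V=43.7483[EX]; j=3 S=126.1700 intr=18.4200 cont=20.3265 V=20.3265[hold]; j=4 S=157.8600 intr=0.0000 cont=5.1294 V=5.1294[hold]; j=5 S=197.5095 intr=0.0000 cont=0.3915 V=0.3915[hold]; j=6 S=247.1177 intr=0.0000 cont=0.0000 V=0.0000[hold]  S*(6)=100.8417
k=5: j=0 S=72.0554 intr=72.5346 cont=71.2462 V=72.5346[EX]; j=1 S=90.1534 intr=54.4366 cont=53.1481 V=54.4366[EX]; j=2 S=112.7972 intr=31.7928 cont=31.4719 V=31.7928[EX]; j=3 S=141.1283 intr=3.4617 cont=12.4329 V=12.4329[hold]; j=4 S=176.5753 intr=0.0000 cont=2.6792 V=2.6792[hold]; j=5 S=220.9255 intr=0.0000 cont=0.1893 V=0.1893[hold]  S*(5)=112.7972
k=4: j=0 S=80.5980 intr=63.9920 cont=62.7035 V=63.9920[EX]; j=1 S=100.8417 intr=43.7483 cont=42.4598 V=43.7483[EX]; j=2 S=126.1700 intr=18.4200 cont=21.6844 V=21.6844[hold]; j=3 S=157.8600 intr=0.0000 cont=7.3721 V=7.3721[hold]; j=4 S=197.5095 intr=0.0000 cont=1.3917 V=1.3917[hold]  S*(4)=100.8417
k=3: j=0 S=90.1534 intr=54.4366 cont=53.1481 V=54.4366[EX]; j=1 S=112.7972 intr=31.7928 cont=32.1610 V=32.1610[hold]; j=2 S=141.1283 intr=3.4617 cont=14.2277 V=14.2277[hold]; j=3 S=176.5753 intr=0.0000 cont=4.2714 V=4.2714[hold]  S*(3)=90.1534
k=2: j=0 S=100.8417 intr=43.7483 cont=42.6467 V=43.7483[EX]; j=1 S=126.1700 intr=18.4200 cont=22.7733 V=22.7733[hold]; j=2 S=157.8600 intr=0.0000 cont=9.0481 V=9.0481[hold]  S*(2)=100.8417
k=1: j=0 S=112.7972 intr=31.7928 cont=32.7137 V=32.7137[hold]; j=1 S=141.1283 intr=3.4617 cont=15.6049 V=15.6049[hold]  S*(1)=-
k=0: j=0 S=126.1700 intr=18.4200 cont=23.7395 V=23.7395[hold]  S*(0)=-

price = 23.7395
boundary = - - 100.8417 90.1534 100.8417 112.7972 100.8417 112.7972 126.1700
tree:
23.7395
32.7137 15.6049
43.7483 22.7733 9.0481
54.4366 32.1610 14.2277 4.2714
63.9920 43.7483 21.6844 7.3721 1.3917
72.5346 54.4366 31.7928 12.4329 2.6792 0.1893
80.1718 63.9920 43.7483 20.3265 5.1294 0.3915 0.0000
86.9996 72.5346 54.4366 31.7928 9.7573 0.8096 0.0000 0.0000
93.1036 80.1718 63.9920 43.7483 18.4200 1.6741 0.0000 0.0000 0.0000
98.5607 86.9996 72.5346 54.4366 31.7928 3.4617 0.0000 0.0000 0.0000 0.0000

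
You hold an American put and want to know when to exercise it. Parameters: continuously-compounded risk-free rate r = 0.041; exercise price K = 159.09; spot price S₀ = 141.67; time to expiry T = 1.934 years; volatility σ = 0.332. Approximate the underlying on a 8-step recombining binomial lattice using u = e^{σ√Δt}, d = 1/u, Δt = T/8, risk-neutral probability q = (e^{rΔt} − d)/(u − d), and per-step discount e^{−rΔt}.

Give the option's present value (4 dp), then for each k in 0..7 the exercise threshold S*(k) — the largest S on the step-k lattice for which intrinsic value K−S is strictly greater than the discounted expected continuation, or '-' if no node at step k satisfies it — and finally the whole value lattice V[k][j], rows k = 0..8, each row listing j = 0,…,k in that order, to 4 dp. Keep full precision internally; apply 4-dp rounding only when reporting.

params: Δt=0.24175 u=1.17732 d=0.84939 q=0.48966 e^(-rΔt)=0.99014
t_8 payoffs: 120.7077 105.8893 85.3498 56.8805 17.4200 0.0000 0.0000 0.0000 0.0000
t_7: node(7,0) S=45.1881 payoff=113.9019 vs cont=112.3328 → 113.9019 [stop]  node(7,1) S=62.6341 payoff=96.4559 vs cont=94.8868 → 96.4559 [stop]  node(7,2) S=86.8156 payoff=72.2744 vs cont=70.7053 → 72.2744 [stop]  node(7,3) S=120.3329 payoff=38.7571 vs cont=37.1880 → 38.7571 [stop]  node(7,4) S=166.7905 payoff=0.0000 vs cont=8.8025 → 8.8025 [wait]  node(7,5) S=231.1841 payoff=0.0000 vs cont=0.0000 → 0.0000 [wait]  node(7,6) S=320.4385 payoff=0.0000 vs cont=0.0000 → 0.0000 [wait]  node(7,7) S=444.1519 payoff=0.0000 vs cont=0.0000 → 0.0000 [wait]  ⇒ S*(7)=120.3329
t_6: node(6,0) S=53.2007 payoff=105.8893 vs cont=104.3202 → 105.8893 [stop]  node(6,1) S=73.7402 payoff=85.3498 vs cont=83.7807 → 85.3498 [stop]  node(6,2) S=102.2095 payoff=56.8805 vs cont=55.3115 → 56.8805 [stop]  node(6,3) S=141.6700 payoff=17.4200 vs cont=23.8520 → 23.8520 [wait]  node(6,4) S=196.3653 payoff=0.0000 vs cont=4.4480 → 4.4480 [wait]  node(6,5) S=272.1770 payoff=0.0000 vs cont=0.0000 → 0.0000 [wait]  node(6,6) S=377.2577 payoff=0.0000 vs cont=0.0000 → 0.0000 [wait]  ⇒ S*(6)=102.2095
t_5: node(5,0) S=62.6341 payoff=96.4559 vs cont=94.8868 → 96.4559 [stop]  node(5,1) S=86.8156 payoff=72.2744 vs cont=70.7053 → 72.2744 [stop]  node(5,2) S=120.3329 payoff=38.7571 vs cont=40.3064 → 40.3064 [wait]  node(5,3) S=166.7905 payoff=0.0000 vs cont=14.2092 → 14.2092 [wait]  node(5,4) S=231.1841 payoff=0.0000 vs cont=2.2476 → 2.2476 [wait]  node(5,5) S=320.4385 payoff=0.0000 vs cont=0.0000 → 0.0000 [wait]  ⇒ S*(5)=86.8156
t_4: node(4,0) S=73.7402 payoff=85.3498 vs cont=83.7807 → 85.3498 [stop]  node(4,1) S=102.2095 payoff=56.8805 vs cont=56.0626 → 56.8805 [stop]  node(4,2) S=141.6700 payoff=17.4200 vs cont=27.2562 → 27.2562 [wait]  node(4,3) S=196.3653 payoff=0.0000 vs cont=8.2697 → 8.2697 [wait]  node(4,4) S=272.1770 payoff=0.0000 vs cont=1.1357 → 1.1357 [wait]  ⇒ S*(4)=102.2095
t_3: node(3,0) S=86.8156 payoff=72.2744 vs cont=70.7053 → 72.2744 [stop]  node(3,1) S=120.3329 payoff=38.7571 vs cont=41.9569 → 41.9569 [wait]  node(3,2) S=166.7905 payoff=0.0000 vs cont=17.7822 → 17.7822 [wait]  node(3,3) S=231.1841 payoff=0.0000 vs cont=4.7294 → 4.7294 [wait]  ⇒ S*(3)=86.8156
t_2: node(2,0) S=102.2095 payoff=56.8805 vs cont=56.8628 → 56.8805 [stop]  node(2,1) S=141.6700 payoff=17.4200 vs cont=29.8225 → 29.8225 [wait]  node(2,2) S=196.3653 payoff=0.0000 vs cont=11.2785 → 11.2785 [wait]  ⇒ S*(2)=102.2095
t_1: node(1,0) S=120.3329 payoff=38.7571 vs cont=43.2011 → 43.2011 [wait]  node(1,1) S=166.7905 payoff=0.0000 vs cont=20.5377 → 20.5377 [wait]  ⇒ S*(1)=-
t_0: node(0,0) S=141.6700 payoff=17.4200 vs cont=31.7872 → 31.7872 [wait]  ⇒ S*(0)=-

price = 31.7872
boundary = - - 102.2095 86.8156 102.2095 86.8156 102.2095 120.3329
tree:
31.7872
43.2011 20.5377
56.8805 29.8225 11.2785
72.2744 41.9569 17.7822 4.7294
85.3498 56.8805 27.2562 8.2697 1.1357
96.4559 72.2744 40.3064 14.2092 2.2476 0.0000
105.8893 85.3498 56.8805 23.8520 4.4480 0.0000 0.0000
113.9019 96.4559 72.2744 38.7571 8.8025 0.0000 0.0000 0.0000
120.7077 105.8893 85.3498 56.8805 17.4200 0.0000 0.0000 0.0000 0.0000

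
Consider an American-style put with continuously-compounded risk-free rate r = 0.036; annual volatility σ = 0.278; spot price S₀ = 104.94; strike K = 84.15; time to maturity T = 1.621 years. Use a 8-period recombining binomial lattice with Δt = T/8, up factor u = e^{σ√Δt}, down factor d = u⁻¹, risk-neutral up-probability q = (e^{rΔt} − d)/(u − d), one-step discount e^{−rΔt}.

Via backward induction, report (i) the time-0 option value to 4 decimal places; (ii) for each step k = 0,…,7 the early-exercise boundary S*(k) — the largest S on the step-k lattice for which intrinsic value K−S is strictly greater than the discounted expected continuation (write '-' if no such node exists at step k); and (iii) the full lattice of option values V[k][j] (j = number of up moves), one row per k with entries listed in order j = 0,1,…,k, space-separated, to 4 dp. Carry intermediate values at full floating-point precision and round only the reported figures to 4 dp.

price = 4.1001
boundary = - - - - - 56.1314 63.6140 72.0942
tree:
4.1001
6.4174 1.8239
9.7940 3.1072 0.5567
14.4928 5.2002 1.0424 0.0752
20.6400 8.5077 1.9417 0.1509 0.0000
28.0186 13.5036 3.5955 0.3028 0.0000 0.0000
34.6211 20.5360 6.6113 0.6075 0.0000 0.0000 0.0000
40.4469 28.0186 12.0558 1.2188 0.0000 0.0000 0.0000 0.0000
45.5875 34.6211 20.5360 2.4453 0.0000 0.0000 0.0000 0.0000 0.0000

Δt=0.20262, u=1.13331, d=0.88237, q=0.49793, disc=e^(-rΔt)=0.99273
k=8 terminal: V=max(K-S,0) → 45.5875 34.6211 20.5360 2.4453 0.0000 0.0000 0.0000 0.0000 0.0000
k=7: j=0 S=43.7031 intr=40.4469 cont=39.8353 V=40.4469[EX]; j=1 S=56.1314 intr=28.0186 cont=27.4070 V=28.0186[EX]; j=2 S=72.0942 intr=12.0558 cont=11.4442 V=12.0558[EX]; j=3 S=92.5964 intr=0.0000 cont=1.2188 V=1.2188[hold]; j=4 S=118.9291 intr=0.0000 cont=0.0000 V=0.0000[hold]; j=5 S=152.7503 intr=0.0000 cont=0.0000 V=0.0000[hold]; j=6 S=196.1896 intr=0.0000 cont=0.0000 V=0.0000[hold]; j=7 S=251.9823 intr=0.0000 cont=0.0000 V=0.0000[hold]  S*(7)=72.0942
k=6: j=0 S=49.5289 intr=34.6211 cont=34.0095 V=34.6211[EX]; j=1 S=63.6140 intr=20.5360 cont=19.9244 V=20.5360[EX]; j=2 S=81.7047 intr=2.4453 cont=6.6113 V=6.6113[hold]; j=3 S=104.9400 intr=0.0000 cont=0.6075 V=0.6075[hold]; j=4 S=134.7830 intr=0.0000 cont=0.0000 V=0.0000[hold]; j=5 S=173.1128 intr=0.0000 cont=0.0000 V=0.0000[hold]; j=6 S=222.3428 intr=0.0000 cont=0.0000 V=0.0000[hold]  S*(6)=63.6140
k=5: j=0 S=56.1314 intr=28.0186 cont=27.4070 V=28.0186[EX]; j=1 S=72.0942 intr=12.0558 cont=13.5036 V=13.5036[hold]; j=2 S=92.5964 intr=0.0000 cont=3.5955 V=3.5955[hold]; j=3 S=118.9291 intr=0.0000 cont=0.3028 V=0.3028[hold]; j=4 S=152.7503 intr=0.0000 cont=0.0000 V=0.0000[hold]; j=5 S=196.1896 intr=0.0000 cont=0.0000 V=0.0000[hold]  S*(5)=56.1314
k=4: j=0 S=63.6140 intr=20.5360 cont=20.6400 V=20.6400[hold]; j=1 S=81.7047 intr=2.4453 cont=8.5077 V=8.5077[hold]; j=2 S=104.9400 intr=0.0000 cont=1.9417 V=1.9417[hold]; j=3 S=134.7830 intr=0.0000 cont=0.1509 V=0.1509[hold]; j=4 S=173.1128 intr=0.0000 cont=0.0000 V=0.0000[hold]  S*(4)=-
k=3: j=0 S=72.0942 intr=12.0558 cont=14.4928 V=14.4928[hold]; j=1 S=92.5964 intr=0.0000 cont=5.2002 V=5.2002[hold]; j=2 S=118.9291 intr=0.0000 cont=1.0424 V=1.0424[hold]; j=3 S=152.7503 intr=0.0000 cont=0.0752 V=0.0752[hold]  S*(3)=-
k=2: j=0 S=81.7047 intr=2.4453 cont=9.7940 V=9.7940[hold]; j=1 S=104.9400 intr=0.0000 cont=3.1072 V=3.1072[hold]; j=2 S=134.7830 intr=0.0000 cont=0.5567 V=0.5567[hold]  S*(2)=-
k=1: j=0 S=92.5964 intr=0.0000 cont=6.4174 V=6.4174[hold]; j=1 S=118.9291 intr=0.0000 cont=1.8239 V=1.8239[hold]  S*(1)=-
k=0: j=0 S=104.9400 intr=0.0000 cont=4.1001 V=4.1001[hold]  S*(0)=-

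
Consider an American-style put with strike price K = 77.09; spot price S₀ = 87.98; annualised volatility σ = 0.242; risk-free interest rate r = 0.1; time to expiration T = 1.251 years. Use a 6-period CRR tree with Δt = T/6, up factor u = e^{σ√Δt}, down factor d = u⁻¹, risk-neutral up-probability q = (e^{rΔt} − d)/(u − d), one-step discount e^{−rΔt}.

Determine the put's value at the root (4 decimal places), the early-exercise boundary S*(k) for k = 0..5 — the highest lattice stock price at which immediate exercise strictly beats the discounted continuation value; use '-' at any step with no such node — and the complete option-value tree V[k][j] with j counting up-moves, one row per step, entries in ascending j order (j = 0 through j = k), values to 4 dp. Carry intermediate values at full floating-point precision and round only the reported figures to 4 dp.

Δt=0.20850  u=1.11684  d=0.89538  q=0.56754  discount=0.97937
step 6 (expiry): payoffs max(K−S,0) = 31.7541 20.5412 6.5552 0.0000 0.0000 0.0000 0.0000
step 5: (k=5,j=0): S=50.6329, (K−S)⁺=26.4571, hold=24.8664 ⇒ V=26.4571 exercise | (k=5,j=1): S=63.1558, (K−S)⁺=13.9342, hold=12.3435 ⇒ V=13.9342 exercise | (k=5,j=2): S=78.7760, (K−S)⁺=0.0000, hold=2.7763 ⇒ V=2.7763 continue | (k=5,j=3): S=98.2594, (K−S)⁺=0.0000, hold=0.0000 ⇒ V=0.0000 continue | (k=5,j=4): S=122.5617, (K−S)⁺=0.0000, hold=0.0000 ⇒ V=0.0000 continue | (k=5,j=5): S=152.8745, (K−S)⁺=0.0000, hold=0.0000 ⇒ V=0.0000 continue  boundary S*=63.1558
step 4: (k=4,j=0): S=56.5488, (K−S)⁺=20.5412, hold=18.9506 ⇒ V=20.5412 exercise | (k=4,j=1): S=70.5348, (K−S)⁺=6.5552, hold=7.4448 ⇒ V=7.4448 continue | (k=4,j=2): S=87.9800, (K−S)⁺=0.0000, hold=1.1759 ⇒ V=1.1759 continue | (k=4,j=3): S=109.7399, (K−S)⁺=0.0000, hold=0.0000 ⇒ V=0.0000 continue | (k=4,j=4): S=136.8815, (K−S)⁺=0.0000, hold=0.0000 ⇒ V=0.0000 continue  boundary S*=56.5488
step 3: (k=3,j=0): S=63.1558, (K−S)⁺=13.9342, hold=12.8380 ⇒ V=13.9342 exercise | (k=3,j=1): S=78.7760, (K−S)⁺=0.0000, hold=3.8067 ⇒ V=3.8067 continue | (k=3,j=2): S=98.2594, (K−S)⁺=0.0000, hold=0.4980 ⇒ V=0.4980 continue | (k=3,j=3): S=122.5617, (K−S)⁺=0.0000, hold=0.0000 ⇒ V=0.0000 continue  boundary S*=63.1558
step 2: (k=2,j=0): S=70.5348, (K−S)⁺=6.5552, hold=8.0175 ⇒ V=8.0175 continue | (k=2,j=1): S=87.9800, (K−S)⁺=0.0000, hold=1.8891 ⇒ V=1.8891 continue | (k=2,j=2): S=109.7399, (K−S)⁺=0.0000, hold=0.2109 ⇒ V=0.2109 continue  boundary S*=-
step 1: (k=1,j=0): S=78.7760, (K−S)⁺=0.0000, hold=4.4457 ⇒ V=4.4457 continue | (k=1,j=1): S=98.2594, (K−S)⁺=0.0000, hold=0.9173 ⇒ V=0.9173 continue  boundary S*=-
step 0: (k=0,j=0): S=87.9800, (K−S)⁺=0.0000, hold=2.3928 ⇒ V=2.3928 continue  boundary S*=-

price = 2.3928
boundary = - - - 63.1558 56.5488 63.1558
tree:
2.3928
4.4457 0.9173
8.0175 1.8891 0.2109
13.9342 3.8067 0.4980 0.0000
20.5412 7.4448 1.1759 0.0000 0.0000
26.4571 13.9342 2.7763 0.0000 0.0000 0.0000
31.7541 20.5412 6.5552 0.0000 0.0000 0.0000 0.0000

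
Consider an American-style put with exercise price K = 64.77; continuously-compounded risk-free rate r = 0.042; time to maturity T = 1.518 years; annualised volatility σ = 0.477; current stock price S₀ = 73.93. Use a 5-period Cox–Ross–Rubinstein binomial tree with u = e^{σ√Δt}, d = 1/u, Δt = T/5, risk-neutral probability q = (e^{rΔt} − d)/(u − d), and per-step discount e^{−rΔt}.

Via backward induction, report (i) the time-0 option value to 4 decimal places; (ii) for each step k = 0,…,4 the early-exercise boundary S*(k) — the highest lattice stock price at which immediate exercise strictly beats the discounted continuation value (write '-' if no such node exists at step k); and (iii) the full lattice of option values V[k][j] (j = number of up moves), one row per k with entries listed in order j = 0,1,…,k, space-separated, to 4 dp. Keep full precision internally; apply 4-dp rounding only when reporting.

price = 10.6112
boundary = - - - 33.6038 43.7051
tree:
10.6112
15.7408 4.8573
22.6213 8.0649 1.2094
31.1662 13.1745 2.2633 0.0000
38.9329 21.0649 4.2357 0.0000 0.0000
44.9045 31.1662 7.9271 0.0000 0.0000 0.0000

Δt=0.30360  u=1.30060  d=0.76888  q=0.45880  discount=0.98733
step 5 (expiry): payoffs max(K−S,0) = 44.9045 31.1662 7.9271 0.0000 0.0000 0.0000
step 4: (k=4,j=0): S=25.8371, (K−S)⁺=38.9329, hold=38.1122 ⇒ V=38.9329 exercise | (k=4,j=1): S=43.7051, (K−S)⁺=21.0649, hold=20.2442 ⇒ V=21.0649 exercise | (k=4,j=2): S=73.9300, (K−S)⁺=0.0000, hold=4.2357 ⇒ V=4.2357 continue | (k=4,j=3): S=125.0573, (K−S)⁺=0.0000, hold=0.0000 ⇒ V=0.0000 continue | (k=4,j=4): S=211.5423, (K−S)⁺=0.0000, hold=0.0000 ⇒ V=0.0000 continue  boundary S*=43.7051
step 3: (k=3,j=0): S=33.6038, (K−S)⁺=31.1662, hold=30.3456 ⇒ V=31.1662 exercise | (k=3,j=1): S=56.8429, (K−S)⁺=7.9271, hold=13.1745 ⇒ V=13.1745 continue | (k=3,j=2): S=96.1534, (K−S)⁺=0.0000, hold=2.2633 ⇒ V=2.2633 continue | (k=3,j=3): S=162.6496, (K−S)⁺=0.0000, hold=0.0000 ⇒ V=0.0000 continue  boundary S*=33.6038
step 2: (k=2,j=0): S=43.7051, (K−S)⁺=21.0649, hold=22.6213 ⇒ V=22.6213 continue | (k=2,j=1): S=73.9300, (K−S)⁺=0.0000, hold=8.0649 ⇒ V=8.0649 continue | (k=2,j=2): S=125.0573, (K−S)⁺=0.0000, hold=1.2094 ⇒ V=1.2094 continue  boundary S*=-
step 1: (k=1,j=0): S=56.8429, (K−S)⁺=7.9271, hold=15.7408 ⇒ V=15.7408 continue | (k=1,j=1): S=96.1534, (K−S)⁺=0.0000, hold=4.8573 ⇒ V=4.8573 continue  boundary S*=-
step 0: (k=0,j=0): S=73.9300, (K−S)⁺=0.0000, hold=10.6112 ⇒ V=10.6112 continue  boundary S*=-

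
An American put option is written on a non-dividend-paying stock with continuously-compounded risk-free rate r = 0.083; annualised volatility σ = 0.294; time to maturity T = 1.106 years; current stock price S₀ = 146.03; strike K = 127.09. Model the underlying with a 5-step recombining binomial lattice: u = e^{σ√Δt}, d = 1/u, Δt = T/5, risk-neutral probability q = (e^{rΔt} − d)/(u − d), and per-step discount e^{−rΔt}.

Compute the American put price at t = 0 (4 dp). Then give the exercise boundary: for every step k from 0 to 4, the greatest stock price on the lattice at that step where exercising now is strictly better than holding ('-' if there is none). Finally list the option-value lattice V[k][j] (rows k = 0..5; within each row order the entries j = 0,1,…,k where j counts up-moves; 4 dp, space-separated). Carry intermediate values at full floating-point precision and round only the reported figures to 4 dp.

price = 5.4484
boundary = - - - 96.4467 110.7488
tree:
5.4484
10.0638 1.5825
17.9935 3.4460 0.0000
30.6433 7.5041 0.0000 0.0000
43.0984 16.3412 0.0000 0.0000 0.0000
53.9450 30.6433 0.0000 0.0000 0.0000 0.0000

Δt=0.22120  u=1.14829  d=0.87086  q=0.53228  discount=0.98181
step 5 (expiry): payoffs max(K−S,0) = 53.9450 30.6433 0.0000 0.0000 0.0000 0.0000
step 4: (k=4,j=0): S=83.9916, (K−S)⁺=43.0984, hold=40.7864 ⇒ V=43.0984 exercise | (k=4,j=1): S=110.7488, (K−S)⁺=16.3412, hold=14.0719 ⇒ V=16.3412 exercise | (k=4,j=2): S=146.0300, (K−S)⁺=0.0000, hold=0.0000 ⇒ V=0.0000 continue | (k=4,j=3): S=192.5507, (K−S)⁺=0.0000, hold=0.0000 ⇒ V=0.0000 continue | (k=4,j=4): S=253.8916, (K−S)⁺=0.0000, hold=0.0000 ⇒ V=0.0000 continue  boundary S*=110.7488
step 3: (k=3,j=0): S=96.4467, (K−S)⁺=30.6433, hold=28.3313 ⇒ V=30.6433 exercise | (k=3,j=1): S=127.1717, (K−S)⁺=0.0000, hold=7.5041 ⇒ V=7.5041 continue | (k=3,j=2): S=167.6848, (K−S)⁺=0.0000, hold=0.0000 ⇒ V=0.0000 continue | (k=3,j=3): S=221.1041, (K−S)⁺=0.0000, hold=0.0000 ⇒ V=0.0000 continue  boundary S*=96.4467
step 2: (k=2,j=0): S=110.7488, (K−S)⁺=16.3412, hold=17.9935 ⇒ V=17.9935 continue | (k=2,j=1): S=146.0300, (K−S)⁺=0.0000, hold=3.4460 ⇒ V=3.4460 continue | (k=2,j=2): S=192.5507, (K−S)⁺=0.0000, hold=0.0000 ⇒ V=0.0000 continue  boundary S*=-
step 1: (k=1,j=0): S=127.1717, (K−S)⁺=0.0000, hold=10.0638 ⇒ V=10.0638 continue | (k=1,j=1): S=167.6848, (K−S)⁺=0.0000, hold=1.5825 ⇒ V=1.5825 continue  boundary S*=-
step 0: (k=0,j=0): S=146.0300, (K−S)⁺=0.0000, hold=5.4484 ⇒ V=5.4484 continue  boundary S*=-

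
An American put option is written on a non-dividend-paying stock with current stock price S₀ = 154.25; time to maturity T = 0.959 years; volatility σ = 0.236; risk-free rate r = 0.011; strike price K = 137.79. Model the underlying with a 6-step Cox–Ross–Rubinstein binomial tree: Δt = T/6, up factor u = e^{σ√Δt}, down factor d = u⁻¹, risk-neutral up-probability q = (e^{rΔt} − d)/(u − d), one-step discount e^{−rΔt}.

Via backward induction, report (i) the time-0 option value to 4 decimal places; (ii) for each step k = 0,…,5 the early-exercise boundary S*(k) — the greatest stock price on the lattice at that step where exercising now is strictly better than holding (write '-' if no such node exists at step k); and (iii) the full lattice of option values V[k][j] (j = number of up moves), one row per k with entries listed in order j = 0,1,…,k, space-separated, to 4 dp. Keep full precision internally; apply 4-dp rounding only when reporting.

price = 6.7731
boundary = - - - - 105.7599 116.2243
tree:
6.7731
10.4983 2.8536
15.8236 4.8985 0.6991
23.0259 8.2558 1.3618 0.0000
32.0301 13.5764 2.6527 0.0000 0.0000
41.5524 21.5657 5.1673 0.0000 0.0000 0.0000
50.2173 32.0301 10.0658 0.0000 0.0000 0.0000 0.0000

params: Δt=0.15983 u=1.09895 d=0.90996 q=0.48574 e^(-rΔt)=0.99824
t_6 payoffs: 50.2173 32.0301 10.0658 0.0000 0.0000 0.0000 0.0000
t_5: node(5,0) S=96.2376 payoff=41.5524 vs cont=41.3103 → 41.5524 [stop]  node(5,1) S=116.2243 payoff=21.5657 vs cont=21.3236 → 21.5657 [stop]  node(5,2) S=140.3619 payoff=0.0000 vs cont=5.1673 → 5.1673 [wait]  node(5,3) S=169.5123 payoff=0.0000 vs cont=0.0000 → 0.0000 [wait]  node(5,4) S=204.7167 payoff=0.0000 vs cont=0.0000 → 0.0000 [wait]  node(5,5) S=247.2324 payoff=0.0000 vs cont=0.0000 → 0.0000 [wait]  ⇒ S*(5)=116.2243
t_4: node(4,0) S=105.7599 payoff=32.0301 vs cont=31.7881 → 32.0301 [stop]  node(4,1) S=127.7242 payoff=10.0658 vs cont=13.5764 → 13.5764 [wait]  node(4,2) S=154.2500 payoff=0.0000 vs cont=2.6527 → 2.6527 [wait]  node(4,3) S=186.2847 payoff=0.0000 vs cont=0.0000 → 0.0000 [wait]  node(4,4) S=224.9724 payoff=0.0000 vs cont=0.0000 → 0.0000 [wait]  ⇒ S*(4)=105.7599
t_3: node(3,0) S=116.2243 payoff=21.5657 vs cont=23.0259 → 23.0259 [wait]  node(3,1) S=140.3619 payoff=0.0000 vs cont=8.2558 → 8.2558 [wait]  node(3,2) S=169.5123 payoff=0.0000 vs cont=1.3618 → 1.3618 [wait]  node(3,3) S=204.7167 payoff=0.0000 vs cont=0.0000 → 0.0000 [wait]  ⇒ S*(3)=-
t_2: node(2,0) S=127.7242 payoff=10.0658 vs cont=15.8236 → 15.8236 [wait]  node(2,1) S=154.2500 payoff=0.0000 vs cont=4.8985 → 4.8985 [wait]  node(2,2) S=186.2847 payoff=0.0000 vs cont=0.6991 → 0.6991 [wait]  ⇒ S*(2)=-
t_1: node(1,0) S=140.3619 payoff=0.0000 vs cont=10.4983 → 10.4983 [wait]  node(1,1) S=169.5123 payoff=0.0000 vs cont=2.8536 → 2.8536 [wait]  ⇒ S*(1)=-
t_0: node(0,0) S=154.2500 payoff=0.0000 vs cont=6.7731 → 6.7731 [wait]  ⇒ S*(0)=-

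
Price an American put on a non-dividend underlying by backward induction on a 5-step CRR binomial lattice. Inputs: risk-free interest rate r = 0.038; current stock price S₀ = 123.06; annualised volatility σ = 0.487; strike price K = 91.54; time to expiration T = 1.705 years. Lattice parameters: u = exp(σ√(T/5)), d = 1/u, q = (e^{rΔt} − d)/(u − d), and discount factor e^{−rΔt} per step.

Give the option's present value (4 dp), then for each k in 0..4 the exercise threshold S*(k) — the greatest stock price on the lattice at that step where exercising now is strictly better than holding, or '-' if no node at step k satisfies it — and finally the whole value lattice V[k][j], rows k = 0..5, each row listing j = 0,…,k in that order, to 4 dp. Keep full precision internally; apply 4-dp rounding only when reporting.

Δt=0.34100  u=1.32894  d=0.75248  q=0.45200  discount=0.98713
step 5 (expiry): payoffs max(K−S,0) = 61.8518 39.1079 0.0000 0.0000 0.0000 0.0000
step 4: (k=4,j=0): S=39.4539, (K−S)⁺=52.0861, hold=50.9076 ⇒ V=52.0861 exercise | (k=4,j=1): S=69.6793, (K−S)⁺=21.8607, hold=21.1551 ⇒ V=21.8607 exercise | (k=4,j=2): S=123.0600, (K−S)⁺=0.0000, hold=0.0000 ⇒ V=0.0000 continue | (k=4,j=3): S=217.3353, (K−S)⁺=0.0000, hold=0.0000 ⇒ V=0.0000 continue | (k=4,j=4): S=383.8342, (K−S)⁺=0.0000, hold=0.0000 ⇒ V=0.0000 continue  boundary S*=69.6793
step 3: (k=3,j=0): S=52.4321, (K−S)⁺=39.1079, hold=37.9294 ⇒ V=39.1079 exercise | (k=3,j=1): S=92.5998, (K−S)⁺=0.0000, hold=11.8254 ⇒ V=11.8254 continue | (k=3,j=2): S=163.5398, (K−S)⁺=0.0000, hold=0.0000 ⇒ V=0.0000 continue | (k=3,j=3): S=288.8265, (K−S)⁺=0.0000, hold=0.0000 ⇒ V=0.0000 continue  boundary S*=52.4321
step 2: (k=2,j=0): S=69.6793, (K−S)⁺=21.8607, hold=26.4314 ⇒ V=26.4314 continue | (k=2,j=1): S=123.0600, (K−S)⁺=0.0000, hold=6.3968 ⇒ V=6.3968 continue | (k=2,j=2): S=217.3353, (K−S)⁺=0.0000, hold=0.0000 ⇒ V=0.0000 continue  boundary S*=-
step 1: (k=1,j=0): S=92.5998, (K−S)⁺=0.0000, hold=17.1520 ⇒ V=17.1520 continue | (k=1,j=1): S=163.5398, (K−S)⁺=0.0000, hold=3.4603 ⇒ V=3.4603 continue  boundary S*=-
step 0: (k=0,j=0): S=123.0600, (K−S)⁺=0.0000, hold=10.8222 ⇒ V=10.8222 continue  boundary S*=-

price = 10.8222
boundary = - - - 52.4321 69.6793
tree:
10.8222
17.1520 3.4603
26.4314 6.3968 0.0000
39.1079 11.8254 0.0000 0.0000
52.0861 21.8607 0.0000 0.0000 0.0000
61.8518 39.1079 0.0000 0.0000 0.0000 0.0000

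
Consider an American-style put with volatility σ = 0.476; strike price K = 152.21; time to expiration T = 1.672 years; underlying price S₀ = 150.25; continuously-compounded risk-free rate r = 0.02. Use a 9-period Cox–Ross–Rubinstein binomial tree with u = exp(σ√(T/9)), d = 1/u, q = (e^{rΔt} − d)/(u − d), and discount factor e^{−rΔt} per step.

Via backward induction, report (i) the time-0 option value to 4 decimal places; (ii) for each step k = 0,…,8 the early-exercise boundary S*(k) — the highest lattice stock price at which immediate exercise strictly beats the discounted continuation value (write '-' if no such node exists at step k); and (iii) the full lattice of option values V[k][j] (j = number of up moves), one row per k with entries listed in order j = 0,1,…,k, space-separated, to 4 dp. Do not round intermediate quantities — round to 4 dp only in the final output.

Δt=0.18578  u=1.22773  d=0.81451  q=0.45790  discount=0.99629
step 9 (expiry): payoffs max(K−S,0) = 128.5020 116.4745 98.3454 71.0190 29.8295 0.0000 0.0000 0.0000 0.0000 0.0000
step 8: (k=8,j=0): S=29.1070, (K−S)⁺=123.1030, hold=122.5385 ⇒ V=123.1030 exercise | (k=8,j=1): S=43.8734, (K−S)⁺=108.3366, hold=107.7721 ⇒ V=108.3366 exercise | (k=8,j=2): S=66.1311, (K−S)⁺=86.0789, hold=85.5144 ⇒ V=86.0789 exercise | (k=8,j=3): S=99.6805, (K−S)⁺=52.5295, hold=51.9650 ⇒ V=52.5295 exercise | (k=8,j=4): S=150.2500, (K−S)⁺=1.9600, hold=16.1107 ⇒ V=16.1107 continue | (k=8,j=5): S=226.4742, (K−S)⁺=0.0000, hold=0.0000 ⇒ V=0.0000 continue | (k=8,j=6): S=341.3682, (K−S)⁺=0.0000, hold=0.0000 ⇒ V=0.0000 continue | (k=8,j=7): S=514.5497, (K−S)⁺=0.0000, hold=0.0000 ⇒ V=0.0000 continue | (k=8,j=8): S=775.5890, (K−S)⁺=0.0000, hold=0.0000 ⇒ V=0.0000 continue  boundary S*=99.6805
step 7: (k=7,j=0): S=35.7355, (K−S)⁺=116.4745, hold=115.9100 ⇒ V=116.4745 exercise | (k=7,j=1): S=53.8646, (K−S)⁺=98.3454, hold=97.7809 ⇒ V=98.3454 exercise | (k=7,j=2): S=81.1910, (K−S)⁺=71.0190, hold=70.4545 ⇒ V=71.0190 exercise | (k=7,j=3): S=122.3805, (K−S)⁺=29.8295, hold=35.7205 ⇒ V=35.7205 continue | (k=7,j=4): S=184.4661, (K−S)⁺=0.0000, hold=8.7013 ⇒ V=8.7013 continue | (k=7,j=5): S=278.0487, (K−S)⁺=0.0000, hold=0.0000 ⇒ V=0.0000 continue | (k=7,j=6): S=419.1073, (K−S)⁺=0.0000, hold=0.0000 ⇒ V=0.0000 continue | (k=7,j=7): S=631.7271, (K−S)⁺=0.0000, hold=0.0000 ⇒ V=0.0000 continue  boundary S*=81.1910
step 6: (k=6,j=0): S=43.8734, (K−S)⁺=108.3366, hold=107.7721 ⇒ V=108.3366 exercise | (k=6,j=1): S=66.1311, (K−S)⁺=86.0789, hold=85.5144 ⇒ V=86.0789 exercise | (k=6,j=2): S=99.6805, (K−S)⁺=52.5295, hold=54.6525 ⇒ V=54.6525 continue | (k=6,j=3): S=150.2500, (K−S)⁺=1.9600, hold=23.2619 ⇒ V=23.2619 continue | (k=6,j=4): S=226.4742, (K−S)⁺=0.0000, hold=4.6995 ⇒ V=4.6995 continue | (k=6,j=5): S=341.3682, (K−S)⁺=0.0000, hold=0.0000 ⇒ V=0.0000 continue | (k=6,j=6): S=514.5497, (K−S)⁺=0.0000, hold=0.0000 ⇒ V=0.0000 continue  boundary S*=66.1311
step 5: (k=5,j=0): S=53.8646, (K−S)⁺=98.3454, hold=97.7809 ⇒ V=98.3454 exercise | (k=5,j=1): S=81.1910, (K−S)⁺=71.0190, hold=71.4230 ⇒ V=71.4230 continue | (k=5,j=2): S=122.3805, (K−S)⁺=29.8295, hold=40.1295 ⇒ V=40.1295 continue | (k=5,j=3): S=184.4661, (K−S)⁺=0.0000, hold=14.7075 ⇒ V=14.7075 continue | (k=5,j=4): S=278.0487, (K−S)⁺=0.0000, hold=2.5382 ⇒ V=2.5382 continue | (k=5,j=5): S=419.1073, (K−S)⁺=0.0000, hold=0.0000 ⇒ V=0.0000 continue  boundary S*=53.8646
step 4: (k=4,j=0): S=66.1311, (K−S)⁺=86.0789, hold=85.6987 ⇒ V=86.0789 exercise | (k=4,j=1): S=99.6805, (K−S)⁺=52.5295, hold=56.8820 ⇒ V=56.8820 continue | (k=4,j=2): S=150.2500, (K−S)⁺=1.9600, hold=28.3832 ⇒ V=28.3832 continue | (k=4,j=3): S=226.4742, (K−S)⁺=0.0000, hold=9.1013 ⇒ V=9.1013 continue | (k=4,j=4): S=341.3682, (K−S)⁺=0.0000, hold=1.3708 ⇒ V=1.3708 continue  boundary S*=66.1311
step 3: (k=3,j=0): S=81.1910, (K−S)⁺=71.0190, hold=72.4401 ⇒ V=72.4401 continue | (k=3,j=1): S=122.3805, (K−S)⁺=29.8295, hold=43.6700 ⇒ V=43.6700 continue | (k=3,j=2): S=184.4661, (K−S)⁺=0.0000, hold=19.4816 ⇒ V=19.4816 continue | (k=3,j=3): S=278.0487, (K−S)⁺=0.0000, hold=5.5409 ⇒ V=5.5409 continue  boundary S*=-
step 2: (k=2,j=0): S=99.6805, (K−S)⁺=52.5295, hold=59.0466 ⇒ V=59.0466 continue | (k=2,j=1): S=150.2500, (K−S)⁺=1.9600, hold=32.4733 ⇒ V=32.4733 continue | (k=2,j=2): S=226.4742, (K−S)⁺=0.0000, hold=13.0496 ⇒ V=13.0496 continue  boundary S*=-
step 1: (k=1,j=0): S=122.3805, (K−S)⁺=29.8295, hold=46.7049 ⇒ V=46.7049 continue | (k=1,j=1): S=184.4661, (K−S)⁺=0.0000, hold=23.4918 ⇒ V=23.4918 continue  boundary S*=-
step 0: (k=0,j=0): S=150.2500, (K−S)⁺=1.9600, hold=35.9419 ⇒ V=35.9419 continue  boundary S*=-

price = 35.9419
boundary = - - - - 66.1311 53.8646 66.1311 81.1910 99.6805
tree:
35.9419
46.7049 23.4918
59.0466 32.4733 13.0496
72.4401 43.6700 19.4816 5.5409
86.0789 56.8820 28.3832 9.1013 1.3708
98.3454 71.4230 40.1295 14.7075 2.5382 0.0000
108.3366 86.0789 54.6525 23.2619 4.6995 0.0000 0.0000
116.4745 98.3454 71.0190 35.7205 8.7013 0.0000 0.0000 0.0000
123.1030 108.3366 86.0789 52.5295 16.1107 0.0000 0.0000 0.0000 0.0000
128.5020 116.4745 98.3454 71.0190 29.8295 0.0000 0.0000 0.0000 0.0000 0.0000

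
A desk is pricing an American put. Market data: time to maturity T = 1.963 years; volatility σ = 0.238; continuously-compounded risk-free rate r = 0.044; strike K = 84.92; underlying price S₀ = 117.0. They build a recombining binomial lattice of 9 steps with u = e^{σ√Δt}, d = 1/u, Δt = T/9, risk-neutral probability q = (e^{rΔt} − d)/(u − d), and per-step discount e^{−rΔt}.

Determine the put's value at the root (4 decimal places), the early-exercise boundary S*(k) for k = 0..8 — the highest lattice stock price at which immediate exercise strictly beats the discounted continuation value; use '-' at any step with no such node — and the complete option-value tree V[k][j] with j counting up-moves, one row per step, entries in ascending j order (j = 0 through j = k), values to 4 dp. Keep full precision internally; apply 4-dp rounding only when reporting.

Δt=0.21811  u=1.11756  d=0.89480  q=0.51553  discount=0.99045
step 9 (expiry): payoffs max(K−S,0) = 41.8938 31.1824 17.8044 1.0960 0.0000 0.0000 0.0000 0.0000 0.0000 0.0000
step 8: (k=8,j=0): S=48.0845, (K−S)⁺=36.8355, hold=36.0244 ⇒ V=36.8355 exercise | (k=8,j=1): S=60.0552, (K−S)⁺=24.8648, hold=24.0537 ⇒ V=24.8648 exercise | (k=8,j=2): S=75.0059, (K−S)⁺=9.9141, hold=9.1030 ⇒ V=9.9141 exercise | (k=8,j=3): S=93.6787, (K−S)⁺=0.0000, hold=0.5259 ⇒ V=0.5259 continue | (k=8,j=4): S=117.0000, (K−S)⁺=0.0000, hold=0.0000 ⇒ V=0.0000 continue | (k=8,j=5): S=146.1272, (K−S)⁺=0.0000, hold=0.0000 ⇒ V=0.0000 continue | (k=8,j=6): S=182.5055, (K−S)⁺=0.0000, hold=0.0000 ⇒ V=0.0000 continue | (k=8,j=7): S=227.9403, (K−S)⁺=0.0000, hold=0.0000 ⇒ V=0.0000 continue | (k=8,j=8): S=284.6861, (K−S)⁺=0.0000, hold=0.0000 ⇒ V=0.0000 continue  boundary S*=75.0059
step 7: (k=7,j=0): S=53.7376, (K−S)⁺=31.1824, hold=30.3714 ⇒ V=31.1824 exercise | (k=7,j=1): S=67.1156, (K−S)⁺=17.8044, hold=16.9934 ⇒ V=17.8044 exercise | (k=7,j=2): S=83.8240, (K−S)⁺=1.0960, hold=5.0257 ⇒ V=5.0257 continue | (k=7,j=3): S=104.6920, (K−S)⁺=0.0000, hold=0.2524 ⇒ V=0.2524 continue | (k=7,j=4): S=130.7550, (K−S)⁺=0.0000, hold=0.0000 ⇒ V=0.0000 continue | (k=7,j=5): S=163.3065, (K−S)⁺=0.0000, hold=0.0000 ⇒ V=0.0000 continue | (k=7,j=6): S=203.9617, (K−S)⁺=0.0000, hold=0.0000 ⇒ V=0.0000 continue | (k=7,j=7): S=254.7380, (K−S)⁺=0.0000, hold=0.0000 ⇒ V=0.0000 continue  boundary S*=67.1156
step 6: (k=6,j=0): S=60.0552, (K−S)⁺=24.8648, hold=24.0537 ⇒ V=24.8648 exercise | (k=6,j=1): S=75.0059, (K−S)⁺=9.9141, hold=11.1095 ⇒ V=11.1095 continue | (k=6,j=2): S=93.6787, (K−S)⁺=0.0000, hold=2.5404 ⇒ V=2.5404 continue | (k=6,j=3): S=117.0000, (K−S)⁺=0.0000, hold=0.1211 ⇒ V=0.1211 continue | (k=6,j=4): S=146.1272, (K−S)⁺=0.0000, hold=0.0000 ⇒ V=0.0000 continue | (k=6,j=5): S=182.5055, (K−S)⁺=0.0000, hold=0.0000 ⇒ V=0.0000 continue | (k=6,j=6): S=227.9403, (K−S)⁺=0.0000, hold=0.0000 ⇒ V=0.0000 continue  boundary S*=60.0552
step 5: (k=5,j=0): S=67.1156, (K−S)⁺=17.8044, hold=17.6038 ⇒ V=17.8044 exercise | (k=5,j=1): S=83.8240, (K−S)⁺=1.0960, hold=6.6280 ⇒ V=6.6280 continue | (k=5,j=2): S=104.6920, (K−S)⁺=0.0000, hold=1.2808 ⇒ V=1.2808 continue | (k=5,j=3): S=130.7550, (K−S)⁺=0.0000, hold=0.0581 ⇒ V=0.0581 continue | (k=5,j=4): S=163.3065, (K−S)⁺=0.0000, hold=0.0000 ⇒ V=0.0000 continue | (k=5,j=5): S=203.9617, (K−S)⁺=0.0000, hold=0.0000 ⇒ V=0.0000 continue  boundary S*=67.1156
step 4: (k=4,j=0): S=75.0059, (K−S)⁺=9.9141, hold=11.9276 ⇒ V=11.9276 continue | (k=4,j=1): S=93.6787, (K−S)⁺=0.0000, hold=3.8344 ⇒ V=3.8344 continue | (k=4,j=2): S=117.0000, (K−S)⁺=0.0000, hold=0.6443 ⇒ V=0.6443 continue | (k=4,j=3): S=146.1272, (K−S)⁺=0.0000, hold=0.0279 ⇒ V=0.0279 continue | (k=4,j=4): S=182.5055, (K−S)⁺=0.0000, hold=0.0000 ⇒ V=0.0000 continue  boundary S*=-
step 3: (k=3,j=0): S=83.8240, (K−S)⁺=1.0960, hold=7.6813 ⇒ V=7.6813 continue | (k=3,j=1): S=104.6920, (K−S)⁺=0.0000, hold=2.1689 ⇒ V=2.1689 continue | (k=3,j=2): S=130.7550, (K−S)⁺=0.0000, hold=0.3234 ⇒ V=0.3234 continue | (k=3,j=3): S=163.3065, (K−S)⁺=0.0000, hold=0.0134 ⇒ V=0.0134 continue  boundary S*=-
step 2: (k=2,j=0): S=93.6787, (K−S)⁺=0.0000, hold=4.7932 ⇒ V=4.7932 continue | (k=2,j=1): S=117.0000, (K−S)⁺=0.0000, hold=1.2058 ⇒ V=1.2058 continue | (k=2,j=2): S=146.1272, (K−S)⁺=0.0000, hold=0.1620 ⇒ V=0.1620 continue  boundary S*=-
step 1: (k=1,j=0): S=104.6920, (K−S)⁺=0.0000, hold=2.9157 ⇒ V=2.9157 continue | (k=1,j=1): S=130.7550, (K−S)⁺=0.0000, hold=0.6613 ⇒ V=0.6613 continue  boundary S*=-
step 0: (k=0,j=0): S=117.0000, (K−S)⁺=0.0000, hold=1.7368 ⇒ V=1.7368 continue  boundary S*=-

price = 1.7368
boundary = - - - - - 67.1156 60.0552 67.1156 75.0059
tree:
1.7368
2.9157 0.6613
4.7932 1.2058 0.1620
7.6813 2.1689 0.3234 0.0134
11.9276 3.8344 0.6443 0.0279 0.0000
17.8044 6.6280 1.2808 0.0581 0.0000 0.0000
24.8648 11.1095 2.5404 0.1211 0.0000 0.0000 0.0000
31.1824 17.8044 5.0257 0.2524 0.0000 0.0000 0.0000 0.0000
36.8355 24.8648 9.9141 0.5259 0.0000 0.0000 0.0000 0.0000 0.0000
41.8938 31.1824 17.8044 1.0960 0.0000 0.0000 0.0000 0.0000 0.0000 0.0000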